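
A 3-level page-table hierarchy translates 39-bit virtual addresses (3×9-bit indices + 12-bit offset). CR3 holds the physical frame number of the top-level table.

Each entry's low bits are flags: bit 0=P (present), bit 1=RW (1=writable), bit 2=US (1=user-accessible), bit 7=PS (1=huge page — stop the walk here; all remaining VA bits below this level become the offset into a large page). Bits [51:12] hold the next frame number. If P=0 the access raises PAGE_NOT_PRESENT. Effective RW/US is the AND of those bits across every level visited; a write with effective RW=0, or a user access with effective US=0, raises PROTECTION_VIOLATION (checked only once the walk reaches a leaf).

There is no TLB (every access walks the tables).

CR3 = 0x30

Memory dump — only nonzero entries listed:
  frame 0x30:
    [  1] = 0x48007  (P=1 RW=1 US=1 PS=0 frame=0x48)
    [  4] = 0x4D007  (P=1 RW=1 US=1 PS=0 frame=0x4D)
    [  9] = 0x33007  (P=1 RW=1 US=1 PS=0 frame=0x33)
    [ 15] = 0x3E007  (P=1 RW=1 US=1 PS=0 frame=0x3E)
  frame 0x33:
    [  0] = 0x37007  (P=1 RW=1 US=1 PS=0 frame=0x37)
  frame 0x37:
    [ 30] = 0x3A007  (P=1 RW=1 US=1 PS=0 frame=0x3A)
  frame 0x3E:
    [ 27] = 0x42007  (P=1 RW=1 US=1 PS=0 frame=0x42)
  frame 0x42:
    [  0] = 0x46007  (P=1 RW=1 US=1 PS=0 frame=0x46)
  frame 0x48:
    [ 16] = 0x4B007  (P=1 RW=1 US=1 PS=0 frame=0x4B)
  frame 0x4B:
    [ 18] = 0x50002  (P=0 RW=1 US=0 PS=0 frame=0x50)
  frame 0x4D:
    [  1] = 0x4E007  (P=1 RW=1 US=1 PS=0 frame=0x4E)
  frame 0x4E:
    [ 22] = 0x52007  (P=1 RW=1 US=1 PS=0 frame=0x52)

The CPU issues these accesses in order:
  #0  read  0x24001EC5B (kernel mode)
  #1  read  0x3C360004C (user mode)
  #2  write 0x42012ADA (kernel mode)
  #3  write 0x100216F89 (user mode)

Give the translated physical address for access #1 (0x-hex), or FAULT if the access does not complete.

Walk each access:
#0 VA=0x24001EC5B (r,kernel):
  L0: frame=0x30 idx=9 entry=0x33007 [P=1 RW=1 US=1 PS=0]
  L1: frame=0x33 idx=0 entry=0x37007 [P=1 RW=1 US=1 PS=0]
  L2: frame=0x37 idx=30 entry=0x3A007 [P=1 RW=1 US=1 PS=0]
  ✓ 0x3AC5B  — 3 lookups
#1 VA=0x3C360004C (r,user):
  L0: frame=0x30 idx=15 entry=0x3E007 [P=1 RW=1 US=1 PS=0]
  L1: frame=0x3E idx=27 entry=0x42007 [P=1 RW=1 US=1 PS=0]
  L2: frame=0x42 idx=0 entry=0x46007 [P=1 RW=1 US=1 PS=0]
  ✓ 0x4604C  — 3 lookups
#2 VA=0x42012ADA (w,kernel):
  L0: frame=0x30 idx=1 entry=0x48007 [P=1 RW=1 US=1 PS=0]
  L1: frame=0x48 idx=16 entry=0x4B007 [P=1 RW=1 US=1 PS=0]
  L2: frame=0x4B idx=18 entry=0x50002 [P=0 RW=1 US=0 PS=0]
  → PAGE_NOT_PRESENT  (3 entries read)
#3 VA=0x100216F89 (w,user):
  L0: frame=0x30 idx=4 entry=0x4D007 [P=1 RW=1 US=1 PS=0]
  L1: frame=0x4D idx=1 entry=0x4E007 [P=1 RW=1 US=1 PS=0]
  L2: frame=0x4E idx=22 entry=0x52007 [P=1 RW=1 US=1 PS=0]
  ✓ 0x52F89  — 3 lookups

Access #1 PA: 0x4604C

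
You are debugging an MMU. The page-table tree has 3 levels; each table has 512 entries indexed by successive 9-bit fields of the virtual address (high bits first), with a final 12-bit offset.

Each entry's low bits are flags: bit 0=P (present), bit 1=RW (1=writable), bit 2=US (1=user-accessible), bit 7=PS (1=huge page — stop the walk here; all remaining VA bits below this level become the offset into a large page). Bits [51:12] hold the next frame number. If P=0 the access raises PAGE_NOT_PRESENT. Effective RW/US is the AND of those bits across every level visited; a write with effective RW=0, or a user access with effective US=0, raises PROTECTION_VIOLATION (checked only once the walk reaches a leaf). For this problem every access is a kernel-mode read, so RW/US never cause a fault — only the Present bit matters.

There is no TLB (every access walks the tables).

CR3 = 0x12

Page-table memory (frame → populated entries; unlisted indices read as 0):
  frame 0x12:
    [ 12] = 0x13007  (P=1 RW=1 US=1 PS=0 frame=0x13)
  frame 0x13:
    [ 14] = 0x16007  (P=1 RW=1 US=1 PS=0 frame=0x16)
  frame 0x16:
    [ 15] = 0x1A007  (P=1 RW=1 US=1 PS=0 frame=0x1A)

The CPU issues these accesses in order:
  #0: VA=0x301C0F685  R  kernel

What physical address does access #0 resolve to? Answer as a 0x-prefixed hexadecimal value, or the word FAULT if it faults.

Trace:
#0 VA=0x301C0F685 (r,kernel):
  lvl0: tbl 0x12, slot 12 ⇒ 0x13007 (P1/RW1/US1/PS0)
  lvl1: tbl 0x13, slot 14 ⇒ 0x16007 (P1/RW1/US1/PS0)
  lvl2: tbl 0x16, slot 15 ⇒ 0x1A007 (P1/RW1/US1/PS0)
  → PA=0x1A685  (3 entries read)

Access #0 PA: 0x1A685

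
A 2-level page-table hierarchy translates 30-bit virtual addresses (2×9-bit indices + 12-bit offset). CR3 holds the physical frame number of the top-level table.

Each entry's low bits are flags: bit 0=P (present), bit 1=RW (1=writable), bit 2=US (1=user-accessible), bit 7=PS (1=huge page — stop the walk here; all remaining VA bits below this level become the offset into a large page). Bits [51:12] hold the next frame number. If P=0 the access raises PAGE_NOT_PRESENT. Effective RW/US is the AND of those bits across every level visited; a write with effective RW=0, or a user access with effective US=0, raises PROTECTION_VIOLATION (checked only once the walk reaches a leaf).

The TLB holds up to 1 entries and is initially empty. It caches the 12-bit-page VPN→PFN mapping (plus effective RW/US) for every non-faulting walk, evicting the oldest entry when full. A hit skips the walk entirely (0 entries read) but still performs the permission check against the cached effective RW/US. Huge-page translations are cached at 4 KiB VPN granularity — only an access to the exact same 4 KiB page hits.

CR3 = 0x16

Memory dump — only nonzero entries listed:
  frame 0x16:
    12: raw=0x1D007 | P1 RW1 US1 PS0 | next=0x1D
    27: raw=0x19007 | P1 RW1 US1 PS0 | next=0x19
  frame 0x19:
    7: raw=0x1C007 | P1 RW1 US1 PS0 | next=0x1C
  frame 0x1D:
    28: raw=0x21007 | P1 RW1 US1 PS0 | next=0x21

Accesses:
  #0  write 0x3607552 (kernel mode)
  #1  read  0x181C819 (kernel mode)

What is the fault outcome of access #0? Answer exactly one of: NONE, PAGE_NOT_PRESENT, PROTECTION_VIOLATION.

Per-access translation:
#0 VA=0x3607552 (w,kernel):
  [0] read 0x16 idx=27: raw=0x19007 flags P=1 W=1 U=1 S=0
  [1] read 0x19 idx=7: raw=0x1C007 flags P=1 W=1 U=1 S=0
  → PA=0x1C552  (2 entries read)
#1 VA=0x181C819 (r,kernel):
  [0] read 0x16 idx=12: raw=0x1D007 flags P=1 W=1 U=1 S=0
  [1] read 0x1D idx=28: raw=0x21007 flags P=1 W=1 U=1 S=0
  → PA=0x21819  (2 entries read)

Access #0 fault: NONE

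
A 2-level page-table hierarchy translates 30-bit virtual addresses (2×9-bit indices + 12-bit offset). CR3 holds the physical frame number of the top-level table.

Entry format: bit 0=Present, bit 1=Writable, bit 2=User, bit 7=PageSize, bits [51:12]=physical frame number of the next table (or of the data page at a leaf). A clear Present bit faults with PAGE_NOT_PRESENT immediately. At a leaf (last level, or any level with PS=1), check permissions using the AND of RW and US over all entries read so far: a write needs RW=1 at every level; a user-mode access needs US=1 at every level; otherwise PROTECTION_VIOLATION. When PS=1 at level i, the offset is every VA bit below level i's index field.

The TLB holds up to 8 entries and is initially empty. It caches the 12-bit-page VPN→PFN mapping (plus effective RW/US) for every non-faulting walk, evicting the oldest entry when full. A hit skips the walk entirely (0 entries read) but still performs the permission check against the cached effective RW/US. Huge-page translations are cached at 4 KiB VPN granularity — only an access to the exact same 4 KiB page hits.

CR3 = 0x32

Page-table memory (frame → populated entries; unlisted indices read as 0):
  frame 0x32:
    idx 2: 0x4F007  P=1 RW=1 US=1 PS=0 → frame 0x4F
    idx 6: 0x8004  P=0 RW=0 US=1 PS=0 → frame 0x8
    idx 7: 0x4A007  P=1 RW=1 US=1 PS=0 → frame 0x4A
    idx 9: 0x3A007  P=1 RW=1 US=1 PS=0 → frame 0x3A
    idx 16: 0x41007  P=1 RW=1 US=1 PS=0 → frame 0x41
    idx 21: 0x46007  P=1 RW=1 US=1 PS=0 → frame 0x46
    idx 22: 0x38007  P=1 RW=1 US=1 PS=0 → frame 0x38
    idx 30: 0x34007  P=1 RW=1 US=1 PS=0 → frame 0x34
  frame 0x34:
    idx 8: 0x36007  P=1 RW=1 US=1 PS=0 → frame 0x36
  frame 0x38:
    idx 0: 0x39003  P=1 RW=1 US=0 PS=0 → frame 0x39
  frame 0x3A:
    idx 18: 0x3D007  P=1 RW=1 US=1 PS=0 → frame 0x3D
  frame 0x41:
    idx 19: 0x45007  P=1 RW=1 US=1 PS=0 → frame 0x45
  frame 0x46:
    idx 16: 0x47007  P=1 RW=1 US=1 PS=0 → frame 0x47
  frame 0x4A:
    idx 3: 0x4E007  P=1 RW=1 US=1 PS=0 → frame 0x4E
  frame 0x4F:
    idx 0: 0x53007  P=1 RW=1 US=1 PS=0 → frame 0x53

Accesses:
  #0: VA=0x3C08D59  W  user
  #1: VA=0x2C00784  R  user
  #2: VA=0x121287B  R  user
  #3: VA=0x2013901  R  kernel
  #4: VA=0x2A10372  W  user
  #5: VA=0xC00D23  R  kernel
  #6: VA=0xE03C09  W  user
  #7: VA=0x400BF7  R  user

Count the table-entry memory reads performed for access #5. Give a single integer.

Per-access translation:
#0 VA=0x3C08D59 (w,user):
  lvl0: tbl 0x32, slot 30 ⇒ 0x34007 (P1/RW1/US1/PS0)
  lvl1: tbl 0x34, slot 8 ⇒ 0x36007 (P1/RW1/US1/PS0)
  → PA=0x36D59  (2 entries read)
#1 VA=0x2C00784 (r,user):
  lvl0: tbl 0x32, slot 22 ⇒ 0x38007 (P1/RW1/US1/PS0)
  lvl1: tbl 0x38, slot 0 ⇒ 0x39003 (P1/RW1/US0/PS0)
  ✗ PROTECTION_VIOLATION  [2 reads]
#2 VA=0x121287B (r,user):
  lvl0: tbl 0x32, slot 9 ⇒ 0x3A007 (P1/RW1/US1/PS0)
  lvl1: tbl 0x3A, slot 18 ⇒ 0x3D007 (P1/RW1/US1/PS0)
  → PA=0x3D87B  (2 entries read)
#3 VA=0x2013901 (r,kernel):
  lvl0: tbl 0x32, slot 16 ⇒ 0x41007 (P1/RW1/US1/PS0)
  lvl1: tbl 0x41, slot 19 ⇒ 0x45007 (P1/RW1/US1/PS0)
  → PA=0x45901  (2 entries read)
#4 VA=0x2A10372 (w,user):
  lvl0: tbl 0x32, slot 21 ⇒ 0x46007 (P1/RW1/US1/PS0)
  lvl1: tbl 0x46, slot 16 ⇒ 0x47007 (P1/RW1/US1/PS0)
  → PA=0x47372  (2 entries read)
#5 VA=0xC00D23 (r,kernel):
  lvl0: tbl 0x32, slot 6 ⇒ 0x8004 (P0/RW0/US1/PS0)
  ✗ PAGE_NOT_PRESENT  [1 reads]
#6 VA=0xE03C09 (w,user):
  lvl0: tbl 0x32, slot 7 ⇒ 0x4A007 (P1/RW1/US1/PS0)
  lvl1: tbl 0x4A, slot 3 ⇒ 0x4E007 (P1/RW1/US1/PS0)
  → PA=0x4EC09  (2 entries read)
#7 VA=0x400BF7 (r,user):
  lvl0: tbl 0x32, slot 2 ⇒ 0x4F007 (P1/RW1/US1/PS0)
  lvl1: tbl 0x4F, slot 0 ⇒ 0x53007 (P1/RW1/US1/PS0)
  → PA=0x53BF7  (2 entries read)

Entries read for #5: 1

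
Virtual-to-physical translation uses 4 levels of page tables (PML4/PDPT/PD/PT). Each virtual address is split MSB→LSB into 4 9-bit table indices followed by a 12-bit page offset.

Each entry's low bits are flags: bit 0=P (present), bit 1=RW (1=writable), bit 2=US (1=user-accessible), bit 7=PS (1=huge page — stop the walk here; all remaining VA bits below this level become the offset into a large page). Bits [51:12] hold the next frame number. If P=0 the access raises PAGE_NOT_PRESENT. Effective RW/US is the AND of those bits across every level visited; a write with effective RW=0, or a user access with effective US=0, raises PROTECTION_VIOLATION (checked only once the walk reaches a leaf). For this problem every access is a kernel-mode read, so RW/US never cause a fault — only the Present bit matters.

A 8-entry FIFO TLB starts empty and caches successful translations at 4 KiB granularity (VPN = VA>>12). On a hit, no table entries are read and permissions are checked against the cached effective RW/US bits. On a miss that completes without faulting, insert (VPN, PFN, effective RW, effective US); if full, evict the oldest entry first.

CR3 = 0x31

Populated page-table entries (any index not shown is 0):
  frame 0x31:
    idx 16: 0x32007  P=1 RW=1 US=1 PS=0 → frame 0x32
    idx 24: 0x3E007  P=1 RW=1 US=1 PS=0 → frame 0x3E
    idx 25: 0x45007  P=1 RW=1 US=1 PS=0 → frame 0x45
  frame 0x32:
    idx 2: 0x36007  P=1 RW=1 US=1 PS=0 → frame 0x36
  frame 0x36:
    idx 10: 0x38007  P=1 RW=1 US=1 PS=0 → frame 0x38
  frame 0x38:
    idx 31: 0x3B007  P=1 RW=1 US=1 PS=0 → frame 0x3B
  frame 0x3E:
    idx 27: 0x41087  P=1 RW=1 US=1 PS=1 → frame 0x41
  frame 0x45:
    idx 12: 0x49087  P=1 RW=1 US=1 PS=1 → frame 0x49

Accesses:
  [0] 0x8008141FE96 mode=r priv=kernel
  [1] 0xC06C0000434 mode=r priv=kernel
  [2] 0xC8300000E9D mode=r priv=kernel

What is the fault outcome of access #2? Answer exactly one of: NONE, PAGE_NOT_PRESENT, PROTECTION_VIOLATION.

Per-access translation:
#0 VA=0x8008141FE96 (r,kernel):
  L0 @0x31[16] → 0x32007  P=1,RW=1,US=1,PS=0
  L1 @0x32[2] → 0x36007  P=1,RW=1,US=1,PS=0
  L2 @0x36[10] → 0x38007  P=1,RW=1,US=1,PS=0
  L3 @0x38[31] → 0x3B007  P=1,RW=1,US=1,PS=0
  ⇒ phys 0x3BE96  [4 reads]
#1 VA=0xC06C0000434 (r,kernel):
  L0 @0x31[24] → 0x3E007  P=1,RW=1,US=1,PS=0
  L1 @0x3E[27] → 0x41087  P=1,RW=1,US=1,PS=1
  ⇒ phys 0x41434 (huge @L1)  [2 reads]
#2 VA=0xC8300000E9D (r,kernel):
  L0 @0x31[25] → 0x45007  P=1,RW=1,US=1,PS=0
  L1 @0x45[12] → 0x49087  P=1,RW=1,US=1,PS=1
  ⇒ phys 0x49E9D (huge @L1)  [2 reads]

Access #2 fault: NONE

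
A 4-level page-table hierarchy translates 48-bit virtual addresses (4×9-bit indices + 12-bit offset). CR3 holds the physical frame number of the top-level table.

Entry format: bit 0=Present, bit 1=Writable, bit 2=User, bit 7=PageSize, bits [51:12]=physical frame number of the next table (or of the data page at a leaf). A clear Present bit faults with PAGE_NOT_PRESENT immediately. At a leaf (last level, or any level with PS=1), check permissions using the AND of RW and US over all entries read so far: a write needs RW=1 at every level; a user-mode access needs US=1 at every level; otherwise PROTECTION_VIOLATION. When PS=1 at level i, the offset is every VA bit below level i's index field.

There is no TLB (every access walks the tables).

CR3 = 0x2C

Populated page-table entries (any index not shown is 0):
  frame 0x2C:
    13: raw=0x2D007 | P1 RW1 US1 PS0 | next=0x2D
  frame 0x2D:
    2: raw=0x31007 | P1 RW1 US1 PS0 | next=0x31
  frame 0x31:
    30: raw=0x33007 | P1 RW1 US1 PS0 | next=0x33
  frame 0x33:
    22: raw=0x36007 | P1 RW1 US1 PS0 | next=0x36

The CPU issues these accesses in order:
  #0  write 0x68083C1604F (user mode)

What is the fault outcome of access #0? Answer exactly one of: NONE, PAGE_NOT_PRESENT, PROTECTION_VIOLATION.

Walk each access:
#0 VA=0x68083C1604F (w,user):
  L0 @0x2C[13] → 0x2D007  P=1,RW=1,US=1,PS=0
  L1 @0x2D[2] → 0x31007  P=1,RW=1,US=1,PS=0
  L2 @0x31[30] → 0x33007  P=1,RW=1,US=1,PS=0
  L3 @0x33[22] → 0x36007  P=1,RW=1,US=1,PS=0
  ✓ 0x3604F  — 4 lookups

Access #0 fault: NONE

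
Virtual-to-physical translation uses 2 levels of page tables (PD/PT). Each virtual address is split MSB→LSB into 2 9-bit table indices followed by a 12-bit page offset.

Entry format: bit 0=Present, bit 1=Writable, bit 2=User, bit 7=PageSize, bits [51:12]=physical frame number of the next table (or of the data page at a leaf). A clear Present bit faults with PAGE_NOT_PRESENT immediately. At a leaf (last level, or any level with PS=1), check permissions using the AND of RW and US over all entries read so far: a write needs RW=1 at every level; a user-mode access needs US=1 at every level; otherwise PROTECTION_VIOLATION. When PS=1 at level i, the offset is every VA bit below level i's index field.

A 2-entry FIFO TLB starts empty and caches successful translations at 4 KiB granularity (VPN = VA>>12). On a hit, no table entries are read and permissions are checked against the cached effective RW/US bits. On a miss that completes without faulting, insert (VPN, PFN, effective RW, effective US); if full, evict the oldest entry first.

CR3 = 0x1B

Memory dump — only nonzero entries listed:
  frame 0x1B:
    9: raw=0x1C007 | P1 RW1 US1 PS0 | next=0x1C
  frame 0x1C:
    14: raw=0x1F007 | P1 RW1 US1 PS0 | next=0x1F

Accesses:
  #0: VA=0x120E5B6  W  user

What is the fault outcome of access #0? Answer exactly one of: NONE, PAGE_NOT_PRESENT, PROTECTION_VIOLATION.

Per-access translation:
#0 VA=0x120E5B6 (w,user):
  [0] read 0x1B idx=9: raw=0x1C007 flags P=1 W=1 U=1 S=0
  [1] read 0x1C idx=14: raw=0x1F007 flags P=1 W=1 U=1 S=0
  ⇒ phys 0x1F5B6  [2 reads]

Access #0 fault: NONE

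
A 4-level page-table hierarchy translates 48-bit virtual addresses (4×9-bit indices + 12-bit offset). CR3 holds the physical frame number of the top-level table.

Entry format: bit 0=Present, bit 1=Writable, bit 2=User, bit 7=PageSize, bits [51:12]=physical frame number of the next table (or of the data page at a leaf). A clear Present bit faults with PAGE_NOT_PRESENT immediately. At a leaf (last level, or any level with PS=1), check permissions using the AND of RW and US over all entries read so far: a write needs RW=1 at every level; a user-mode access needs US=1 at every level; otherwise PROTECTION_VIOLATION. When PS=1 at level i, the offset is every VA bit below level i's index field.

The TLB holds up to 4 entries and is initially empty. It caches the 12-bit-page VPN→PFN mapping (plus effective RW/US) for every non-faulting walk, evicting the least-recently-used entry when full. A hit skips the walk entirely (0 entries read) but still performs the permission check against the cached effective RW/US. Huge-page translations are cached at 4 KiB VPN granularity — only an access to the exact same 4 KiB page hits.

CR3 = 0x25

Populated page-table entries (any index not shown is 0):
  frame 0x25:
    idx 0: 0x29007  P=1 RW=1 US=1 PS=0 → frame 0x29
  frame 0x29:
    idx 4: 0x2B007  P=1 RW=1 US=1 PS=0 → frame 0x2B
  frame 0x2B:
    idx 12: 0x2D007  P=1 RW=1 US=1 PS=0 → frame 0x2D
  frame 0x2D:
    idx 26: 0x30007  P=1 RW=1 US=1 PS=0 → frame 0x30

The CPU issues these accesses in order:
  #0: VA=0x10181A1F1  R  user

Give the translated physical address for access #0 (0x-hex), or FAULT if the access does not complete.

Walk each access:
#0 VA=0x10181A1F1 (r,user):
  [0] read 0x25 idx=0: raw=0x29007 flags P=1 W=1 U=1 S=0
  [1] read 0x29 idx=4: raw=0x2B007 flags P=1 W=1 U=1 S=0
  [2] read 0x2B idx=12: raw=0x2D007 flags P=1 W=1 U=1 S=0
  [3] read 0x2D idx=26: raw=0x30007 flags P=1 W=1 U=1 S=0
  ✓ 0x301F1  — 4 lookups

Access #0 PA: 0x301F1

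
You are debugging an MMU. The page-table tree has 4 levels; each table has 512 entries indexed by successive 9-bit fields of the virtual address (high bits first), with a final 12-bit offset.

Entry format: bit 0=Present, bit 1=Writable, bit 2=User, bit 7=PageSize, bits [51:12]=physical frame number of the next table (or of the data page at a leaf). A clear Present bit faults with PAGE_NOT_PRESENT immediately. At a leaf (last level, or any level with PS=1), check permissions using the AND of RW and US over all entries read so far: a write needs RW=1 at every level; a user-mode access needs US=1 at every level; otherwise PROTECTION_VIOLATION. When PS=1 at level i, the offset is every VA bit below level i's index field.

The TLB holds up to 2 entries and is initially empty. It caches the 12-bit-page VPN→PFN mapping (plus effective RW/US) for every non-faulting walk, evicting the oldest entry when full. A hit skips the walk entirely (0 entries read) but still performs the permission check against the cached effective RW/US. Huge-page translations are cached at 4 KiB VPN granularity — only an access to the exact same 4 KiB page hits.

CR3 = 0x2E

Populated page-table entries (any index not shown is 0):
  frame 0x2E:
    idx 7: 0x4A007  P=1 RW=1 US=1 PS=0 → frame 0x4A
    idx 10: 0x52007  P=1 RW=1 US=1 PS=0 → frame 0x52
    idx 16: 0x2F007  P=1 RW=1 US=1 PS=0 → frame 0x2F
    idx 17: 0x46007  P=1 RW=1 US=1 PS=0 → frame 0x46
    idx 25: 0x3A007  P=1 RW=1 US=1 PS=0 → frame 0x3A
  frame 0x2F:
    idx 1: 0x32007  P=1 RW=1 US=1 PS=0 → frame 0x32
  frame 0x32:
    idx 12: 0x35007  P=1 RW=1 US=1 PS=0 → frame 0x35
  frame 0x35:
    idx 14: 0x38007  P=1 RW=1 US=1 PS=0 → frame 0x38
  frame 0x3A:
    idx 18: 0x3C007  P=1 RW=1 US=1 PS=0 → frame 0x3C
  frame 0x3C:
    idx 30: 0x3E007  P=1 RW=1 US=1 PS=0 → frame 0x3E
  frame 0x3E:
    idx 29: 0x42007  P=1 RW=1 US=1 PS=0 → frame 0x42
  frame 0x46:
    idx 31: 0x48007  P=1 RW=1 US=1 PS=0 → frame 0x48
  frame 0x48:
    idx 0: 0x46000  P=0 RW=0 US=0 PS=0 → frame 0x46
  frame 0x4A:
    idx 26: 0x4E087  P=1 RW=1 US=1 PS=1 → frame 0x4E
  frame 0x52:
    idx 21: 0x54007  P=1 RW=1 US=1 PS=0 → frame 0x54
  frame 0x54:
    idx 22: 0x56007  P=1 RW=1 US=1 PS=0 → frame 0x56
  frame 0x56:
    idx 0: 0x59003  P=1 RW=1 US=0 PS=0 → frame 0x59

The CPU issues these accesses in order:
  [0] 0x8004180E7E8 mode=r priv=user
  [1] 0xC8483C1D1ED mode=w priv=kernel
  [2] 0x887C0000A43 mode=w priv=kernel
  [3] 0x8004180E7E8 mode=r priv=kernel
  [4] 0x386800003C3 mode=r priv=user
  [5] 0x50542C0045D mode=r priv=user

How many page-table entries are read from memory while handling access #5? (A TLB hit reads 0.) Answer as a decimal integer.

Walk each access:
#0 VA=0x8004180E7E8 (r,user):
  [0] read 0x2E idx=16: raw=0x2F007 flags P=1 W=1 U=1 S=0
  [1] read 0x2F idx=1: raw=0x32007 flags P=1 W=1 U=1 S=0
  [2] read 0x32 idx=12: raw=0x35007 flags P=1 W=1 U=1 S=0
  [3] read 0x35 idx=14: raw=0x38007 flags P=1 W=1 U=1 S=0
  ✓ 0x387E8  — 4 lookups
#1 VA=0xC8483C1D1ED (w,kernel):
  [0] read 0x2E idx=25: raw=0x3A007 flags P=1 W=1 U=1 S=0
  [1] read 0x3A idx=18: raw=0x3C007 flags P=1 W=1 U=1 S=0
  [2] read 0x3C idx=30: raw=0x3E007 flags P=1 W=1 U=1 S=0
  [3] read 0x3E idx=29: raw=0x42007 flags P=1 W=1 U=1 S=0
  ✓ 0x421ED  — 4 lookups
#2 VA=0x887C0000A43 (w,kernel):
  [0] read 0x2E idx=17: raw=0x46007 flags P=1 W=1 U=1 S=0
  [1] read 0x46 idx=31: raw=0x48007 flags P=1 W=1 U=1 S=0
  [2] read 0x48 idx=0: raw=0x46000 flags P=0 W=0 U=0 S=0
  ✗ PAGE_NOT_PRESENT  [3 reads]
#3 VA=0x8004180E7E8 (r,kernel):
  TLB hit vpn=0x8004180E → PA=0x387E8
#4 VA=0x386800003C3 (r,user):
  [0] read 0x2E idx=7: raw=0x4A007 flags P=1 W=1 U=1 S=0
  [1] read 0x4A idx=26: raw=0x4E087 flags P=1 W=1 U=1 S=1
  ✓ 0x4E3C3 (huge @L1)  — 2 lookups
#5 VA=0x50542C0045D (r,user):
  [0] read 0x2E idx=10: raw=0x52007 flags P=1 W=1 U=1 S=0
  [1] read 0x52 idx=21: raw=0x54007 flags P=1 W=1 U=1 S=0
  [2] read 0x54 idx=22: raw=0x56007 flags P=1 W=1 U=1 S=0
  [3] read 0x56 idx=0: raw=0x59003 flags P=1 W=1 U=0 S=0
  ✗ PROTECTION_VIOLATION  [4 reads]

Entries read for #5: 4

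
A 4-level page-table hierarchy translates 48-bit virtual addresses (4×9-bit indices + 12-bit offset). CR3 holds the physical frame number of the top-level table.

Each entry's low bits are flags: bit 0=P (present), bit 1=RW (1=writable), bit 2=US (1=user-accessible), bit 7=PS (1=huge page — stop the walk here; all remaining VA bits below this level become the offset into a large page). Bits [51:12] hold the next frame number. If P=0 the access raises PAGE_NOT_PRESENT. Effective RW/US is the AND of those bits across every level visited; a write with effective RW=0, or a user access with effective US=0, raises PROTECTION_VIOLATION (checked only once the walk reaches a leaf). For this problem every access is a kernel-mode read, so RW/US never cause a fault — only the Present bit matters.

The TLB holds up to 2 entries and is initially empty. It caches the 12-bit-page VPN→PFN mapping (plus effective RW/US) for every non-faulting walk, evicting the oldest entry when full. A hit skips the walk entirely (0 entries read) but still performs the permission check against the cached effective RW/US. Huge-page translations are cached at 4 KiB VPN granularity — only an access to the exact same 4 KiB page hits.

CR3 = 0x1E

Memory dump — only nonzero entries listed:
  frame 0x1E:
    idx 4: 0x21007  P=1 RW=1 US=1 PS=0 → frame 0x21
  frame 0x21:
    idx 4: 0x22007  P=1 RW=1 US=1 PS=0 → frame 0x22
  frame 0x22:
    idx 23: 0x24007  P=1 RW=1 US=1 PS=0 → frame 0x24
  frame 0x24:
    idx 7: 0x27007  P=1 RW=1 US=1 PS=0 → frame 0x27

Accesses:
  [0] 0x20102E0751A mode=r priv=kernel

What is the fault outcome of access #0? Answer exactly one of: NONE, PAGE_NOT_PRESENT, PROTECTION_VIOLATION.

Walk each access:
#0 VA=0x20102E0751A (r,kernel):
  [0] read 0x1E idx=4: raw=0x21007 flags P=1 W=1 U=1 S=0
  [1] read 0x21 idx=4: raw=0x22007 flags P=1 W=1 U=1 S=0
  [2] read 0x22 idx=23: raw=0x24007 flags P=1 W=1 U=1 S=0
  [3] read 0x24 idx=7: raw=0x27007 flags P=1 W=1 U=1 S=0
  → PA=0x2751A  (4 entries read)

Access #0 fault: NONE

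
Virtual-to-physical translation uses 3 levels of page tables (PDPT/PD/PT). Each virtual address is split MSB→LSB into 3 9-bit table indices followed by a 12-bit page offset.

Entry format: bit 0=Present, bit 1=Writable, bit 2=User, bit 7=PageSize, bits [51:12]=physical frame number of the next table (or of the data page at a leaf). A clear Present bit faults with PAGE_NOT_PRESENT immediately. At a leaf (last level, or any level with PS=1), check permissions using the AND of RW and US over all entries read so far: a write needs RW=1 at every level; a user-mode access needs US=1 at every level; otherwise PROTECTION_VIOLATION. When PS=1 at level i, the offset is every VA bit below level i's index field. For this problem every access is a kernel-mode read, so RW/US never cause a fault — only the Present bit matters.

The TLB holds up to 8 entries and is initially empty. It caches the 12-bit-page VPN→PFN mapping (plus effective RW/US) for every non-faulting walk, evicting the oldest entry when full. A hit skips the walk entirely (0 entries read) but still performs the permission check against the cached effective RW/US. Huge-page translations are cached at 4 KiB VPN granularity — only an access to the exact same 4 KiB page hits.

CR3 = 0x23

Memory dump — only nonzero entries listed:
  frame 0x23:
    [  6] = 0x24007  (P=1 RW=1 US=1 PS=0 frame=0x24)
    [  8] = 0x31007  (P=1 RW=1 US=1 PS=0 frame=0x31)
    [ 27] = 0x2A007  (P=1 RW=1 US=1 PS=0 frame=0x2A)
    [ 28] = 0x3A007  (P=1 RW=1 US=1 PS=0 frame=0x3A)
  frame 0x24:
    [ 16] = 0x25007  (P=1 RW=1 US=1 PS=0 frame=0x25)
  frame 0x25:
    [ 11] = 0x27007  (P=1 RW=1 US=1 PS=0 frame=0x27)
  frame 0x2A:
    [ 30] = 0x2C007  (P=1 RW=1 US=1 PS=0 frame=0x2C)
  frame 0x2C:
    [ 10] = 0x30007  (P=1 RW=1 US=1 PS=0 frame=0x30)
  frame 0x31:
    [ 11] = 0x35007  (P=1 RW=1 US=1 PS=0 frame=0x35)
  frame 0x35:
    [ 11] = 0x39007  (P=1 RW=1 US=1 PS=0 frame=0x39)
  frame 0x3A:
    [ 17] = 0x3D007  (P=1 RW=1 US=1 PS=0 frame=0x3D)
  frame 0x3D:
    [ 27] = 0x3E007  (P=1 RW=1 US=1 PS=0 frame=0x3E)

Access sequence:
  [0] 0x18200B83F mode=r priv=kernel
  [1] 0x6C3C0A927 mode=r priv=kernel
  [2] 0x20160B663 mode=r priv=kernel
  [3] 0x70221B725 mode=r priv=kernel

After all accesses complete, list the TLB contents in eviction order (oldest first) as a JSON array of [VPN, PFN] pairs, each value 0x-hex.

Walk each access:
#0 VA=0x18200B83F (r,kernel):
  L0: frame=0x23 idx=6 entry=0x24007 [P=1 RW=1 US=1 PS=0]
  L1: frame=0x24 idx=16 entry=0x25007 [P=1 RW=1 US=1 PS=0]
  L2: frame=0x25 idx=11 entry=0x27007 [P=1 RW=1 US=1 PS=0]
  ⇒ phys 0x2783F  [3 reads]
#1 VA=0x6C3C0A927 (r,kernel):
  L0: frame=0x23 idx=27 entry=0x2A007 [P=1 RW=1 US=1 PS=0]
  L1: frame=0x2A idx=30 entry=0x2C007 [P=1 RW=1 US=1 PS=0]
  L2: frame=0x2C idx=10 entry=0x30007 [P=1 RW=1 US=1 PS=0]
  ⇒ phys 0x30927  [3 reads]
#2 VA=0x20160B663 (r,kernel):
  L0: frame=0x23 idx=8 entry=0x31007 [P=1 RW=1 US=1 PS=0]
  L1: frame=0x31 idx=11 entry=0x35007 [P=1 RW=1 US=1 PS=0]
  L2: frame=0x35 idx=11 entry=0x39007 [P=1 RW=1 US=1 PS=0]
  ⇒ phys 0x39663  [3 reads]
#3 VA=0x70221B725 (r,kernel):
  L0: frame=0x23 idx=28 entry=0x3A007 [P=1 RW=1 US=1 PS=0]
  L1: frame=0x3A idx=17 entry=0x3D007 [P=1 RW=1 US=1 PS=0]
  L2: frame=0x3D idx=27 entry=0x3E007 [P=1 RW=1 US=1 PS=0]
  ⇒ phys 0x3E725  [3 reads]

TLB: [["0x18200B", "0x27"], ["0x6C3C0A", "0x30"], ["0x20160B", "0x39"], ["0x70221B", "0x3E"]]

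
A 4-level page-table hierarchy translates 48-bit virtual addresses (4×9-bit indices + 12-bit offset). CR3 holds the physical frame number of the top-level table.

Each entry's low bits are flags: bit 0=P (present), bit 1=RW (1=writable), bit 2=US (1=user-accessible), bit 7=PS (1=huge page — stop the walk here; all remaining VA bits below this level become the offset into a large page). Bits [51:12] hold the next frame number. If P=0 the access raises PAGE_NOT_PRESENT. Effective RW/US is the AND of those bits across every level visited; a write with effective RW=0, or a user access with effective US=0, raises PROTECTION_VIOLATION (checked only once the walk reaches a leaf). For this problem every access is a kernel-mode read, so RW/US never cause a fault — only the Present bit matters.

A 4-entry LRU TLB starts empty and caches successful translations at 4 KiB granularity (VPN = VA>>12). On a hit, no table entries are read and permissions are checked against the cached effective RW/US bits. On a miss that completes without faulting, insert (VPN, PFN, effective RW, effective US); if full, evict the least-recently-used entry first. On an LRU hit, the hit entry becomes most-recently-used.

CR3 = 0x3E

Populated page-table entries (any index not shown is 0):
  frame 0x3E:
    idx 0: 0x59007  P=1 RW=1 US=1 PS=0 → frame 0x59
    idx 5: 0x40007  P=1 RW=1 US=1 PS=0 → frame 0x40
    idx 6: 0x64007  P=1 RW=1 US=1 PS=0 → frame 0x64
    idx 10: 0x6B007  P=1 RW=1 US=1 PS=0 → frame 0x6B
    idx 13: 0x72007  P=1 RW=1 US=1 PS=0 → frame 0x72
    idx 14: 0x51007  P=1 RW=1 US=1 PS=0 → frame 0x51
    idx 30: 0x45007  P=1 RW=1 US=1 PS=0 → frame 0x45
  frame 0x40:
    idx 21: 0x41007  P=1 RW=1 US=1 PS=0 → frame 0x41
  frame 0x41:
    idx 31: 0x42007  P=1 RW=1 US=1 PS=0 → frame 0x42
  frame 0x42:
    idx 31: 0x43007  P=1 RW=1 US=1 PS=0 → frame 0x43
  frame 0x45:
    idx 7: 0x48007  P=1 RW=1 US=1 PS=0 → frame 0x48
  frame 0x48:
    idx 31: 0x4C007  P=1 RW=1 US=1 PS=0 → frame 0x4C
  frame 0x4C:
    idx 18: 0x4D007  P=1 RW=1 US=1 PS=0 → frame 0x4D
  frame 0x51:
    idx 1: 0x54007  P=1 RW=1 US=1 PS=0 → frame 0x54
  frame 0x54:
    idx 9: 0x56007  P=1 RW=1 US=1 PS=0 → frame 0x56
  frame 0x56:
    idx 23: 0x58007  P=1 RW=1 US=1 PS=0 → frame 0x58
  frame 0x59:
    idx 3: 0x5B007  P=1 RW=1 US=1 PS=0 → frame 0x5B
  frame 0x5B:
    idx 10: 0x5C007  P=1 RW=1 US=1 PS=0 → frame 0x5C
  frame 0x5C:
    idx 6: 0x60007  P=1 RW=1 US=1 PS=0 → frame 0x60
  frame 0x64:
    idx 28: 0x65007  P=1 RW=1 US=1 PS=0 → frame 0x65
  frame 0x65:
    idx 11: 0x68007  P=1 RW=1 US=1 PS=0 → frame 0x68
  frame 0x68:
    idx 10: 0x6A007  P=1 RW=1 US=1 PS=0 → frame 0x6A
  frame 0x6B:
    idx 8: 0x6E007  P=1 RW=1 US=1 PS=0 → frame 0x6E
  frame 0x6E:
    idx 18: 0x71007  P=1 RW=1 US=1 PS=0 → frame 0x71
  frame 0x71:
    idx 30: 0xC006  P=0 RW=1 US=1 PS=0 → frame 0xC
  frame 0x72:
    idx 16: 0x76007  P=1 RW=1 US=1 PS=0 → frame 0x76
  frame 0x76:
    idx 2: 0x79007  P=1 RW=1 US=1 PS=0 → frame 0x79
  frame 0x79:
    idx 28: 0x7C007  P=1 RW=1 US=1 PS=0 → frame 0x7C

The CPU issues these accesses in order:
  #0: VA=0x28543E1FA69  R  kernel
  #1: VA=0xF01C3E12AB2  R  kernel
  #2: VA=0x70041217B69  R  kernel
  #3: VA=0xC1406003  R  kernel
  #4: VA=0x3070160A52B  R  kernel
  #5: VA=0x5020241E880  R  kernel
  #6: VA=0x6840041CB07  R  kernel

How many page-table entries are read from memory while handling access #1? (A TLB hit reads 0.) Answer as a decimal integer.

Walk each access:
#0 VA=0x28543E1FA69 (r,kernel):
  L0: frame=0x3E idx=5 entry=0x40007 [P=1 RW=1 US=1 PS=0]
  L1: frame=0x40 idx=21 entry=0x41007 [P=1 RW=1 US=1 PS=0]
  L2: frame=0x41 idx=31 entry=0x42007 [P=1 RW=1 US=1 PS=0]
  L3: frame=0x42 idx=31 entry=0x43007 [P=1 RW=1 US=1 PS=0]
  → PA=0x43A69  (4 entries read)
#1 VA=0xF01C3E12AB2 (r,kernel):
  L0: frame=0x3E idx=30 entry=0x45007 [P=1 RW=1 US=1 PS=0]
  L1: frame=0x45 idx=7 entry=0x48007 [P=1 RW=1 US=1 PS=0]
  L2: frame=0x48 idx=31 entry=0x4C007 [P=1 RW=1 US=1 PS=0]
  L3: frame=0x4C idx=18 entry=0x4D007 [P=1 RW=1 US=1 PS=0]
  → PA=0x4DAB2  (4 entries read)
#2 VA=0x70041217B69 (r,kernel):
  L0: frame=0x3E idx=14 entry=0x51007 [P=1 RW=1 US=1 PS=0]
  L1: frame=0x51 idx=1 entry=0x54007 [P=1 RW=1 US=1 PS=0]
  L2: frame=0x54 idx=9 entry=0x56007 [P=1 RW=1 US=1 PS=0]
  L3: frame=0x56 idx=23 entry=0x58007 [P=1 RW=1 US=1 PS=0]
  → PA=0x58B69  (4 entries read)
#3 VA=0xC1406003 (r,kernel):
  L0: frame=0x3E idx=0 entry=0x59007 [P=1 RW=1 US=1 PS=0]
  L1: frame=0x59 idx=3 entry=0x5B007 [P=1 RW=1 US=1 PS=0]
  L2: frame=0x5B idx=10 entry=0x5C007 [P=1 RW=1 US=1 PS=0]
  L3: frame=0x5C idx=6 entry=0x60007 [P=1 RW=1 US=1 PS=0]
  → PA=0x60003  (4 entries read)
#4 VA=0x3070160A52B (r,kernel):
  L0: frame=0x3E idx=6 entry=0x64007 [P=1 RW=1 US=1 PS=0]
  L1: frame=0x64 idx=28 entry=0x65007 [P=1 RW=1 US=1 PS=0]
  L2: frame=0x65 idx=11 entry=0x68007 [P=1 RW=1 US=1 PS=0]
  L3: frame=0x68 idx=10 entry=0x6A007 [P=1 RW=1 US=1 PS=0]
  → PA=0x6A52B  (4 entries read)
#5 VA=0x5020241E880 (r,kernel):
  L0: frame=0x3E idx=10 entry=0x6B007 [P=1 RW=1 US=1 PS=0]
  L1: frame=0x6B idx=8 entry=0x6E007 [P=1 RW=1 US=1 PS=0]
  L2: frame=0x6E idx=18 entry=0x71007 [P=1 RW=1 US=1 PS=0]
  L3: frame=0x71 idx=30 entry=0xC006 [P=0 RW=1 US=1 PS=0]
  → PAGE_NOT_PRESENT  (4 entries read)
#6 VA=0x6840041CB07 (r,kernel):
  L0: frame=0x3E idx=13 entry=0x72007 [P=1 RW=1 US=1 PS=0]
  L1: frame=0x72 idx=16 entry=0x76007 [P=1 RW=1 US=1 PS=0]
  L2: frame=0x76 idx=2 entry=0x79007 [P=1 RW=1 US=1 PS=0]
  L3: frame=0x79 idx=28 entry=0x7C007 [P=1 RW=1 US=1 PS=0]
  → PA=0x7CB07  (4 entries read)

Entries read for #1: 4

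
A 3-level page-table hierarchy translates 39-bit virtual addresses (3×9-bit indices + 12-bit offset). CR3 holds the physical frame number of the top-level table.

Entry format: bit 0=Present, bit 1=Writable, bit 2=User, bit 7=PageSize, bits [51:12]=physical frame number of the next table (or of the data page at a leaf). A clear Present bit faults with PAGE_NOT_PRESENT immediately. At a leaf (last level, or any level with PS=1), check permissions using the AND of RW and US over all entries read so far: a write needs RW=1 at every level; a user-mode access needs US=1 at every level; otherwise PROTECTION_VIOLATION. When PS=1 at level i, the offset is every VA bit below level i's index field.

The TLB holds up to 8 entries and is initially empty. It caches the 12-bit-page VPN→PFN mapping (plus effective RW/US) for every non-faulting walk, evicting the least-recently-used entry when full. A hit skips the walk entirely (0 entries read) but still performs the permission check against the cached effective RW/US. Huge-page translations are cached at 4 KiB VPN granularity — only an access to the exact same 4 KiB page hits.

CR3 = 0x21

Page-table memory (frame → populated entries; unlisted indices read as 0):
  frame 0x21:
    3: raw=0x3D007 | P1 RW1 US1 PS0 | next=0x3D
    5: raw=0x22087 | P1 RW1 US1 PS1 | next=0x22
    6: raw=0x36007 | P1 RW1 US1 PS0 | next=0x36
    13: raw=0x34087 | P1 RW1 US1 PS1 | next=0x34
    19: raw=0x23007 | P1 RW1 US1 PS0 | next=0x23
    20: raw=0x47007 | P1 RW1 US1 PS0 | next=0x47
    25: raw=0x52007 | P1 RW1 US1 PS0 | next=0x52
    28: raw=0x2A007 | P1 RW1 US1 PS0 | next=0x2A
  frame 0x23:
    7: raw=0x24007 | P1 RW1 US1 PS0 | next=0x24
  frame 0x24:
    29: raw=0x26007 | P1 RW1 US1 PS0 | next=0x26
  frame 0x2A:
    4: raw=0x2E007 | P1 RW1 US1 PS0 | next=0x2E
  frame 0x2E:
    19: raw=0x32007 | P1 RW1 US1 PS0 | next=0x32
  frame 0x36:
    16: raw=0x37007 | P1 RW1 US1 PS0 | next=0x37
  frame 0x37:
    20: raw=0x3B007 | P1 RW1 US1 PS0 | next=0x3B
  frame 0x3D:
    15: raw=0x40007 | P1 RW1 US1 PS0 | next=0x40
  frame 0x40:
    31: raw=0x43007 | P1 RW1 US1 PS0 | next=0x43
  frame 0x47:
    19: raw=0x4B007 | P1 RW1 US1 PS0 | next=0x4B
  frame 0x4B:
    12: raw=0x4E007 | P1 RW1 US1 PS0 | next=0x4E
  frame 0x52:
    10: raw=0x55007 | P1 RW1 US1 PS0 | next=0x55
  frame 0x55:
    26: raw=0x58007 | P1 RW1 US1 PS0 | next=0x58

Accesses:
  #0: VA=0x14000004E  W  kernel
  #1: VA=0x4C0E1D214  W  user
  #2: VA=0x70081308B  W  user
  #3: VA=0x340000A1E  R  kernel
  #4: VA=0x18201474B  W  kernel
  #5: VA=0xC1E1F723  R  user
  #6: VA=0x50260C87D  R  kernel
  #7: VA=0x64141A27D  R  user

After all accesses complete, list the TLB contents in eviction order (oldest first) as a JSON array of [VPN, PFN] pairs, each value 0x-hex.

Walk each access:
#0 VA=0x14000004E (w,kernel):
  L0: frame=0x21 idx=5 entry=0x22087 [P=1 RW=1 US=1 PS=1]
  ✓ 0x2204E (huge @L0)  — 1 lookups
#1 VA=0x4C0E1D214 (w,user):
  L0: frame=0x21 idx=19 entry=0x23007 [P=1 RW=1 US=1 PS=0]
  L1: frame=0x23 idx=7 entry=0x24007 [P=1 RW=1 US=1 PS=0]
  L2: frame=0x24 idx=29 entry=0x26007 [P=1 RW=1 US=1 PS=0]
  ✓ 0x26214  — 3 lookups
#2 VA=0x70081308B (w,user):
  L0: frame=0x21 idx=28 entry=0x2A007 [P=1 RW=1 US=1 PS=0]
  L1: frame=0x2A idx=4 entry=0x2E007 [P=1 RW=1 US=1 PS=0]
  L2: frame=0x2E idx=19 entry=0x32007 [P=1 RW=1 US=1 PS=0]
  ✓ 0x3208B  — 3 lookups
#3 VA=0x340000A1E (r,kernel):
  L0: frame=0x21 idx=13 entry=0x34087 [P=1 RW=1 US=1 PS=1]
  ✓ 0x34A1E (huge @L0)  — 1 lookups
#4 VA=0x18201474B (w,kernel):
  L0: frame=0x21 idx=6 entry=0x36007 [P=1 RW=1 US=1 PS=0]
  L1: frame=0x36 idx=16 entry=0x37007 [P=1 RW=1 US=1 PS=0]
  L2: frame=0x37 idx=20 entry=0x3B007 [P=1 RW=1 US=1 PS=0]
  ✓ 0x3B74B  — 3 lookups
#5 VA=0xC1E1F723 (r,user):
  L0: frame=0x21 idx=3 entry=0x3D007 [P=1 RW=1 US=1 PS=0]
  L1: frame=0x3D idx=15 entry=0x40007 [P=1 RW=1 US=1 PS=0]
  L2: frame=0x40 idx=31 entry=0x43007 [P=1 RW=1 US=1 PS=0]
  ✓ 0x43723  — 3 lookups
#6 VA=0x50260C87D (r,kernel):
  L0: frame=0x21 idx=20 entry=0x47007 [P=1 RW=1 US=1 PS=0]
  L1: frame=0x47 idx=19 entry=0x4B007 [P=1 RW=1 US=1 PS=0]
  L2: frame=0x4B idx=12 entry=0x4E007 [P=1 RW=1 US=1 PS=0]
  ✓ 0x4E87D  — 3 lookups
#7 VA=0x64141A27D (r,user):
  L0: frame=0x21 idx=25 entry=0x52007 [P=1 RW=1 US=1 PS=0]
  L1: frame=0x52 idx=10 entry=0x55007 [P=1 RW=1 US=1 PS=0]
  L2: frame=0x55 idx=26 entry=0x58007 [P=1 RW=1 US=1 PS=0]
  ✓ 0x5827D  — 3 lookups

TLB: [["0x140000", "0x22"], ["0x4C0E1D", "0x26"], ["0x700813", "0x32"], ["0x340000", "0x34"], ["0x182014", "0x3B"], ["0xC1E1F", "0x43"], ["0x50260C", "0x4E"], ["0x64141A", "0x58"]]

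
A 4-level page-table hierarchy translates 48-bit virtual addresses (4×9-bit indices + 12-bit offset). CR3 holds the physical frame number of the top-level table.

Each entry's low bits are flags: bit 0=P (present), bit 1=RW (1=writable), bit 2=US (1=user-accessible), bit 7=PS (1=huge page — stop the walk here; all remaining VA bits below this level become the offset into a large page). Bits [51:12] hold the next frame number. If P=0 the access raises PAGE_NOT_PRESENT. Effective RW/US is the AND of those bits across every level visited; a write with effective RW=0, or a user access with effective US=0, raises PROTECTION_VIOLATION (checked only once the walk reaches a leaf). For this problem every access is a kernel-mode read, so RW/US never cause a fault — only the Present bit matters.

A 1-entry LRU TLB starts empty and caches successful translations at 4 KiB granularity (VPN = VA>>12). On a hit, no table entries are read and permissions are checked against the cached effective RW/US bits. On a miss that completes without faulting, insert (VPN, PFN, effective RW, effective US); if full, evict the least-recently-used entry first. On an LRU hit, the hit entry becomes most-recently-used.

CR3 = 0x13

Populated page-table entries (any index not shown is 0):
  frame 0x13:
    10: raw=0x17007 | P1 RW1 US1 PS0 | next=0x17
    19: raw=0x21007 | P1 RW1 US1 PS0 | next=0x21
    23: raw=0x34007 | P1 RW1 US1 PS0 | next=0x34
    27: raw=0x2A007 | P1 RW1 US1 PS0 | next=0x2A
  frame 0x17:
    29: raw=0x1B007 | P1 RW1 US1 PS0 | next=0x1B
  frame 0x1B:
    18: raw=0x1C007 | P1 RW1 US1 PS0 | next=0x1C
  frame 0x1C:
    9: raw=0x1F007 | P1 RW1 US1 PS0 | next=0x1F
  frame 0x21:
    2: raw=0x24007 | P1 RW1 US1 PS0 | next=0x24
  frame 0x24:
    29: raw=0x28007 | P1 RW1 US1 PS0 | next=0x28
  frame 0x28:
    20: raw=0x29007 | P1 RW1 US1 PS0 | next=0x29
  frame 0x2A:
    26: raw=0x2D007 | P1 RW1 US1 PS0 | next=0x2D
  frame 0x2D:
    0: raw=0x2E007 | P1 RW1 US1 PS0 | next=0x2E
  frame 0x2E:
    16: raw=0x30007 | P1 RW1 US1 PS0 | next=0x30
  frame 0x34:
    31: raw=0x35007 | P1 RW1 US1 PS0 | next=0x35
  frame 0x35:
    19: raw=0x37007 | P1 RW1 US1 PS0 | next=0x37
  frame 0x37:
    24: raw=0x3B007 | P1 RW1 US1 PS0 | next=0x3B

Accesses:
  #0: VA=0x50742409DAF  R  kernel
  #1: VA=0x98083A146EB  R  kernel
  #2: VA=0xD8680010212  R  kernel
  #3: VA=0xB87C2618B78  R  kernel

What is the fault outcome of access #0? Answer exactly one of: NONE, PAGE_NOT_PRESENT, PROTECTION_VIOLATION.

Walk each access:
#0 VA=0x50742409DAF (r,kernel):
  [0] read 0x13 idx=10: raw=0x17007 flags P=1 W=1 U=1 S=0
  [1] read 0x17 idx=29: raw=0x1B007 flags P=1 W=1 U=1 S=0
  [2] read 0x1B idx=18: raw=0x1C007 flags P=1 W=1 U=1 S=0
  [3] read 0x1C idx=9: raw=0x1F007 flags P=1 W=1 U=1 S=0
  ✓ 0x1FDAF  — 4 lookups
#1 VA=0x98083A146EB (r,kernel):
  [0] read 0x13 idx=19: raw=0x21007 flags P=1 W=1 U=1 S=0
  [1] read 0x21 idx=2: raw=0x24007 flags P=1 W=1 U=1 S=0
  [2] read 0x24 idx=29: raw=0x28007 flags P=1 W=1 U=1 S=0
  [3] read 0x28 idx=20: raw=0x29007 flags P=1 W=1 U=1 S=0
  ✓ 0x296EB  — 4 lookups
#2 VA=0xD8680010212 (r,kernel):
  [0] read 0x13 idx=27: raw=0x2A007 flags P=1 W=1 U=1 S=0
  [1] read 0x2A idx=26: raw=0x2D007 flags P=1 W=1 U=1 S=0
  [2] read 0x2D idx=0: raw=0x2E007 flags P=1 W=1 U=1 S=0
  [3] read 0x2E idx=16: raw=0x30007 flags P=1 W=1 U=1 S=0
  ✓ 0x30212  — 4 lookups
#3 VA=0xB87C2618B78 (r,kernel):
  [0] read 0x13 idx=23: raw=0x34007 flags P=1 W=1 U=1 S=0
  [1] read 0x34 idx=31: raw=0x35007 flags P=1 W=1 U=1 S=0
  [2] read 0x35 idx=19: raw=0x37007 flags P=1 W=1 U=1 S=0
  [3] read 0x37 idx=24: raw=0x3B007 flags P=1 W=1 U=1 S=0
  ✓ 0x3BB78  — 4 lookups

Access #0 fault: NONE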